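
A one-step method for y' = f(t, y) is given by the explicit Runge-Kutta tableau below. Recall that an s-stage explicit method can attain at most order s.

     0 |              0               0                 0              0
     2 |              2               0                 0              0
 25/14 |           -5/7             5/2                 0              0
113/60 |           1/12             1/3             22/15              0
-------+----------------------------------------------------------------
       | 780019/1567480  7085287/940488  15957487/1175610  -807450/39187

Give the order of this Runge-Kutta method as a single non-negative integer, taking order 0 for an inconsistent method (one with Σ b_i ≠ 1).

3

b = (780019/1567480, 7085287/940488, 15957487/1175610, -807450/39187)
c = (0, 2, 25/14, 113/60)
Ac = (0, 0, 5, 23/7)
Σ b_i: 780019/1567480·1 + 7085287/940488·1 + 15957487/1175610·1 + (-807450/39187)·1 = 1 ✓
b·c: 7085287/940488·2 + 15957487/1175610·25/14 + (-807450/39187)·113/60 = 1/2 ✓
b·c²: 7085287/940488·4 + 15957487/1175610·625/196 + (-807450/39187)·12769/3600 = 1/3 ✓
b·Ac: 15957487/1175610·5 + (-807450/39187)·23/7 = 1/6 ✓
b·c³: 7085287/940488·8 + 15957487/1175610·15625/2744 + (-807450/39187)·1442897/216000 = -32331287/395004960 ≠ 1/4 ⇒ order 3.
b·(c∘Ac): 15957487/1175610·125/14 + (-807450/39187)·2599/420 = -2967905/470244 ≠ 1/8
b·Ac²: 15957487/1175610·10 + (-807450/39187)·589/98 = 9790684/822927 ≠ 1/12
b·A²c: (-807450/39187)·22/3 = -5921300/39187 ≠ 1/24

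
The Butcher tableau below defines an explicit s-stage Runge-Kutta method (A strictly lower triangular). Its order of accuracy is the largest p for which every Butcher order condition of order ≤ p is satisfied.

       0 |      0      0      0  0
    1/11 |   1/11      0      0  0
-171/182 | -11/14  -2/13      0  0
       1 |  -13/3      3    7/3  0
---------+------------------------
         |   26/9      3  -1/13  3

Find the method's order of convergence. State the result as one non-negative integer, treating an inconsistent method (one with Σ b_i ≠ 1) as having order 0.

0

b = (26/9, 3, -1/13, 3)
c = (0, 1/11, -171/182, 1)
Ac = (0, 0, -2/143, -549/286)
Σ b_i: 26/9·1 + 3·1 + (-1/13)·1 + 3·1 = 1031/117 ≠ 1 ⇒ order 0.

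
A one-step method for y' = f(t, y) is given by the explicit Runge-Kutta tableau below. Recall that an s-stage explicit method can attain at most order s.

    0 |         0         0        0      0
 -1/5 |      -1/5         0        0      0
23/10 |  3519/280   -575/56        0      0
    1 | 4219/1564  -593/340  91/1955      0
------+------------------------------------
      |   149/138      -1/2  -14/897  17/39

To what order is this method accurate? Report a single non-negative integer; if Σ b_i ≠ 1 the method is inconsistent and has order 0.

4

b = (149/138, -1/2, -14/897, 17/39)
c = (0, -1/5, 23/10, 1)
Ac = (0, 0, 115/56, 31/68)
Σ b_i: 149/138·1 + (-1/2)·1 + (-14/897)·1 + 17/39·1 = 1 ✓
b·c: (-1/2)·(-1/5) + (-14/897)·23/10 + 17/39·1 = 1/2 ✓
b·c²: (-1/2)·1/25 + (-14/897)·529/100 + 17/39·1 = 1/3 ✓
b·Ac: (-14/897)·115/56 + 17/39·31/68 = 1/6 ✓
b·c³: (-1/2)·(-1/125) + (-14/897)·12167/1000 + 17/39·1 = 1/4 ✓
b·(c∘Ac): (-14/897)·529/112 + 17/39·31/68 = 1/8 ✓
b·Ac²: (-14/897)·(-23/56) + 17/39·3/17 = 1/12 ✓
b·A²c: 17/39·13/136 = 1/24 ✓; 4 stages ⇒ order 4.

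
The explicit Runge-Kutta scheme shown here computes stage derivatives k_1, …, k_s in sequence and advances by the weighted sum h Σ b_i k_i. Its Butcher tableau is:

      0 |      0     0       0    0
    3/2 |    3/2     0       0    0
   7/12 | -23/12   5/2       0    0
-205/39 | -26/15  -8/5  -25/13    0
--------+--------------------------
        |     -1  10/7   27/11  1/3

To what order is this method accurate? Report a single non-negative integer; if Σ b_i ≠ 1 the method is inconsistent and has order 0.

0

b = (-1, 10/7, 27/11, 1/3)
c = (0, 3/2, 7/12, -205/39)
Ac = (0, 0, 15/4, -2747/780)
Σ b_i: (-1)·1 + 10/7·1 + 27/11·1 + 1/3·1 = 743/231 ≠ 1 ⇒ order 0.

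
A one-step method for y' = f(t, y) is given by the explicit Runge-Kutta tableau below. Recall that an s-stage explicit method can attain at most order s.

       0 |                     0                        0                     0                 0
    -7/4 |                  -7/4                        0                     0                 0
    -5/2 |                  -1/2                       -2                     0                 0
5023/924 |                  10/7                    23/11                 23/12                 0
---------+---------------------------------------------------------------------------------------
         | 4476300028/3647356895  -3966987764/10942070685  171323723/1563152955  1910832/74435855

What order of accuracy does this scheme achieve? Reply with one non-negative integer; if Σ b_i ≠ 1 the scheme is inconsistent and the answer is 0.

b = (4476300028/3647356895, -3966987764/10942070685, 171323723/1563152955, 1910832/74435855)
c = (0, -7/4, -5/2, 5023/924)
Ac = (0, 0, 7/2, -2231/264)
Σ b_i: 4476300028/3647356895·1 + (-3966987764/10942070685)·1 + 171323723/1563152955·1 + 1910832/74435855·1 = 1 ✓
b·c: (-3966987764/10942070685)·(-7/4) + 171323723/1563152955·(-5/2) + 1910832/74435855·5023/924 = 1/2 ✓
b·c²: (-3966987764/10942070685)·49/16 + 171323723/1563152955·25/4 + 1910832/74435855·25230529/853776 = 1/3 ✓
b·Ac: 171323723/1563152955·7/2 + 1910832/74435855·(-2231/264) = 1/6 ✓
b·c³: (-3966987764/10942070685)·(-343/64) + 171323723/1563152955·(-125/8) + 1910832/74435855·126732947167/788889024 = 5031486537865/1155482664336 ≠ 1/4 ⇒ order 3.
b·(c∘Ac): 171323723/1563152955·(-35/4) + 1910832/74435855·(-11206313/243936) = -636670679/297743420 ≠ 1/8
b·Ac²: 171323723/1563152955·(-49/8) + 1910832/74435855·4853/264 = -71248345/357292104 ≠ 1/12
b·A²c: 1910832/74435855·161/24 = 12818498/74435855 ≠ 1/24

3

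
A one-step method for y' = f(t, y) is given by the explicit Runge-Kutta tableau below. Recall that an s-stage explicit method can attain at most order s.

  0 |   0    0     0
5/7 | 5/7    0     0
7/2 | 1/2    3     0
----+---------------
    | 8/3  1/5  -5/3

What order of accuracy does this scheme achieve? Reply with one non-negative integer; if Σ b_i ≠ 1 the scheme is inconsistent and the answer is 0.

0

b = (8/3, 1/5, -5/3)
c = (0, 5/7, 7/2)
Ac = (0, 0, 15/7)
Σ b_i: 8/3·1 + 1/5·1 + (-5/3)·1 = 6/5 ≠ 1 ⇒ order 0.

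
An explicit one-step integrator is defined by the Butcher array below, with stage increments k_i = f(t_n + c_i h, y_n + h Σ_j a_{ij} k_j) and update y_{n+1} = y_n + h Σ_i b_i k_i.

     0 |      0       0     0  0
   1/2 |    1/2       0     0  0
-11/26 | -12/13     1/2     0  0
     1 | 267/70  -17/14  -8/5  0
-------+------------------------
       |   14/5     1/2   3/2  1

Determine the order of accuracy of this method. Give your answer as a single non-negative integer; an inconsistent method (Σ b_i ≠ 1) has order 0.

b = (14/5, 1/2, 3/2, 1)
c = (0, 1/2, -11/26, 1)
Ac = (0, 0, 1/4, 127/1820)
Σ b_i: 14/5·1 + 1/2·1 + 3/2·1 + 1·1 = 29/5 ≠ 1 ⇒ order 0.

0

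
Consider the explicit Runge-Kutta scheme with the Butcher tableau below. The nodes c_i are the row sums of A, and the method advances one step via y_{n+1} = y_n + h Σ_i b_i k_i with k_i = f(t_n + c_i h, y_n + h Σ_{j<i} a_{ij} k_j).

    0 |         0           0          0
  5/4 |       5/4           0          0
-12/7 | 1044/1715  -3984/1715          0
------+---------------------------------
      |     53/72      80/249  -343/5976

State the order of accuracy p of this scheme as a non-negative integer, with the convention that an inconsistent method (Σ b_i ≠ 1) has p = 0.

b = (53/72, 80/249, -343/5976)
c = (0, 5/4, -12/7)
Ac = (0, 0, -996/343)
Σ b_i: 53/72·1 + 80/249·1 + (-343/5976)·1 = 1 ✓
b·c: 80/249·5/4 + (-343/5976)·(-12/7) = 1/2 ✓
b·c²: 80/249·25/16 + (-343/5976)·144/49 = 1/3 ✓
b·Ac: (-343/5976)·(-996/343) = 1/6 ✓; 3 stages ⇒ order 3.

3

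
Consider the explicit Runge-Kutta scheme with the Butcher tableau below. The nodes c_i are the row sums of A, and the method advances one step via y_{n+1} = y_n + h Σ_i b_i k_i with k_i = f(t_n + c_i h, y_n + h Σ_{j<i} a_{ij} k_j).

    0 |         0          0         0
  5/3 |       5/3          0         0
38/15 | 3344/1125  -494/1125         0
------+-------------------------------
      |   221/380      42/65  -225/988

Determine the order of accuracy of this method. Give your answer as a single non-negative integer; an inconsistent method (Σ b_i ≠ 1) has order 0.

b = (221/380, 42/65, -225/988)
c = (0, 5/3, 38/15)
Ac = (0, 0, -494/675)
Σ b_i: 221/380·1 + 42/65·1 + (-225/988)·1 = 1 ✓
b·c: 42/65·5/3 + (-225/988)·38/15 = 1/2 ✓
b·c²: 42/65·25/9 + (-225/988)·1444/225 = 1/3 ✓
b·Ac: (-225/988)·(-494/675) = 1/6 ✓; 3 stages ⇒ order 3.

3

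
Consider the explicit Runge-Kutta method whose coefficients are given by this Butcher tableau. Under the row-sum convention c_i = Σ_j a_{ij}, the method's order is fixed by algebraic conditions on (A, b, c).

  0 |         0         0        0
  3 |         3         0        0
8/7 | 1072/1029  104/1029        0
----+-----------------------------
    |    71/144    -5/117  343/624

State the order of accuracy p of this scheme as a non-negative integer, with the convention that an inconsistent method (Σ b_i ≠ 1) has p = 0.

b = (71/144, -5/117, 343/624)
c = (0, 3, 8/7)
Ac = (0, 0, 104/343)
Σ b_i: 71/144·1 + (-5/117)·1 + 343/624·1 = 1 ✓
b·c: (-5/117)·3 + 343/624·8/7 = 1/2 ✓
b·c²: (-5/117)·9 + 343/624·64/49 = 1/3 ✓
b·Ac: 343/624·104/343 = 1/6 ✓; 3 stages ⇒ order 3.

3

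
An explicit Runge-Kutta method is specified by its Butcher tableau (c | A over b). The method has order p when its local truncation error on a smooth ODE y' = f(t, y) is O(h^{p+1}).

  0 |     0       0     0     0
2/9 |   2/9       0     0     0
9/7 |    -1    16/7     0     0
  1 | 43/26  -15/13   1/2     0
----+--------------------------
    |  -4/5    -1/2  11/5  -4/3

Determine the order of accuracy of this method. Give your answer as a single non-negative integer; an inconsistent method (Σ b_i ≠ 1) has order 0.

b = (-4/5, -1/2, 11/5, -4/3)
c = (0, 2/9, 9/7, 1)
Ac = (0, 0, 32/63, 211/546)
Σ b_i: (-4/5)·1 + (-1/2)·1 + 11/5·1 + (-4/3)·1 = -13/30 ≠ 1 ⇒ order 0.

0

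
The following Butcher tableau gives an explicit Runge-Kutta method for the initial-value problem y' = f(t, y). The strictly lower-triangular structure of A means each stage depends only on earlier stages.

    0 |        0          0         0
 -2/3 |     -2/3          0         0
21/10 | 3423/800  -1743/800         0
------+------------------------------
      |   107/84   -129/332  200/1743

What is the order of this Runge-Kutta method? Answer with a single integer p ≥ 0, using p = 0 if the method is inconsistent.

b = (107/84, -129/332, 200/1743)
c = (0, -2/3, 21/10)
Ac = (0, 0, 581/400)
Σ b_i: 107/84·1 + (-129/332)·1 + 200/1743·1 = 1 ✓
b·c: (-129/332)·(-2/3) + 200/1743·21/10 = 1/2 ✓
b·c²: (-129/332)·4/9 + 200/1743·441/100 = 1/3 ✓
b·Ac: 200/1743·581/400 = 1/6 ✓; 3 stages ⇒ order 3.

3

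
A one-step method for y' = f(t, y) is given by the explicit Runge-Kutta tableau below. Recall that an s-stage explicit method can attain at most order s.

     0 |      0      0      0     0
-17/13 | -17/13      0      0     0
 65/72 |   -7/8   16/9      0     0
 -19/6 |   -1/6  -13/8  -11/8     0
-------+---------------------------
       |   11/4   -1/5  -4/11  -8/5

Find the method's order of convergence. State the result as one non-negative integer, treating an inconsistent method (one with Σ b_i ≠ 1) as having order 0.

b = (11/4, -1/5, -4/11, -8/5)
c = (0, -17/13, 65/72, -19/6)
Ac = (0, 0, -272/117, 509/576)
Σ b_i: 11/4·1 + (-1/5)·1 + (-4/11)·1 + (-8/5)·1 = 129/220 ≠ 1 ⇒ order 0.

0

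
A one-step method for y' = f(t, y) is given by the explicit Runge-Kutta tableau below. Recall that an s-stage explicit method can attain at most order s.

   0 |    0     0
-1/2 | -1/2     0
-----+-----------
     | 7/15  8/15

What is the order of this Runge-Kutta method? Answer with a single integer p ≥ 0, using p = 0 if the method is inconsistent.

1

b = (7/15, 8/15)
c = (0, -1/2)
Σ b_i: 7/15·1 + 8/15·1 = 1 ✓
b·c: 8/15·(-1/2) = -4/15 ≠ 1/2 ⇒ order 1.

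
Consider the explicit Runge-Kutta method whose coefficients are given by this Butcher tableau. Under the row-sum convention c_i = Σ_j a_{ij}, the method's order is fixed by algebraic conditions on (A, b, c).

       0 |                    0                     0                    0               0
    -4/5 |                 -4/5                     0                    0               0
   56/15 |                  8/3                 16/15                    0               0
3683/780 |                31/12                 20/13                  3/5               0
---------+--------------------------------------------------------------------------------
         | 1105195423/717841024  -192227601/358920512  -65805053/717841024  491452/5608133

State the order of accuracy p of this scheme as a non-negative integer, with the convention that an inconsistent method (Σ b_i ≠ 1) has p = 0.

b = (1105195423/717841024, -192227601/358920512, -65805053/717841024, 491452/5608133)
c = (0, -4/5, 56/15, 3683/780)
Ac = (0, 0, -64/75, 328/325)
Σ b_i: 1105195423/717841024·1 + (-192227601/358920512)·1 + (-65805053/717841024)·1 + 491452/5608133·1 = 1 ✓
b·c: (-192227601/358920512)·(-4/5) + (-65805053/717841024)·56/15 + 491452/5608133·3683/780 = 1/2 ✓
b·c²: (-192227601/358920512)·16/25 + (-65805053/717841024)·3136/225 + 491452/5608133·13564489/608400 = 1/3 ✓
b·Ac: (-65805053/717841024)·(-64/75) + 491452/5608133·328/325 = 1/6 ✓
b·c³: (-192227601/358920512)·(-64/125) + (-65805053/717841024)·175616/3375 + 491452/5608133·49958012987/474552000 = 689623809031/145811458000 ≠ 1/4 ⇒ order 3.
b·(c∘Ac): (-65805053/717841024)·(-3584/1125) + 491452/5608133·302006/63375 = 4477241828/6309149625 ≠ 1/8
b·Ac²: (-65805053/717841024)·256/375 + 491452/5608133·45568/4875 = 530347522/701016625 ≠ 1/12
b·A²c: 491452/5608133·(-64/125) = -31452928/701016625 ≠ 1/24

3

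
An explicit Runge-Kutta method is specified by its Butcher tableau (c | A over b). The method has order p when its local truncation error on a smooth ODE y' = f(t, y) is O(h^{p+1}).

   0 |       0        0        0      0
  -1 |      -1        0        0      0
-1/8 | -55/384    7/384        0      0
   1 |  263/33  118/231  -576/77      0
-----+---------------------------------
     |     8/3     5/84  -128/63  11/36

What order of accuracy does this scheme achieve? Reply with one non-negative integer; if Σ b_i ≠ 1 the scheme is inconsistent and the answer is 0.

b = (8/3, 5/84, -128/63, 11/36)
c = (0, -1, -1/8, 1)
Ac = (0, 0, -7/384, 14/33)
Σ b_i: 8/3·1 + 5/84·1 + (-128/63)·1 + 11/36·1 = 1 ✓
b·c: 5/84·(-1) + (-128/63)·(-1/8) + 11/36·1 = 1/2 ✓
b·c²: 5/84·1 + (-128/63)·1/64 + 11/36·1 = 1/3 ✓
b·Ac: (-128/63)·(-7/384) + 11/36·14/33 = 1/6 ✓
b·c³: 5/84·(-1) + (-128/63)·(-1/512) + 11/36·1 = 1/4 ✓
b·(c∘Ac): (-128/63)·7/3072 + 11/36·14/33 = 1/8 ✓
b·Ac²: (-128/63)·7/384 + 11/36·13/33 = 1/12 ✓
b·A²c: 11/36·3/22 = 1/24 ✓; 4 stages ⇒ order 4.

4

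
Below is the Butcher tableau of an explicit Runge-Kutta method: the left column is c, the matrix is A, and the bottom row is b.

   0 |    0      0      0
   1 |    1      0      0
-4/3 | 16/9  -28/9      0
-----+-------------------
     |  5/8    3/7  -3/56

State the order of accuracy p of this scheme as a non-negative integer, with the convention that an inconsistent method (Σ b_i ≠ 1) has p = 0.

3

b = (5/8, 3/7, -3/56)
c = (0, 1, -4/3)
Ac = (0, 0, -28/9)
Σ b_i: 5/8·1 + 3/7·1 + (-3/56)·1 = 1 ✓
b·c: 3/7·1 + (-3/56)·(-4/3) = 1/2 ✓
b·c²: 3/7·1 + (-3/56)·16/9 = 1/3 ✓
b·Ac: (-3/56)·(-28/9) = 1/6 ✓; 3 stages ⇒ order 3.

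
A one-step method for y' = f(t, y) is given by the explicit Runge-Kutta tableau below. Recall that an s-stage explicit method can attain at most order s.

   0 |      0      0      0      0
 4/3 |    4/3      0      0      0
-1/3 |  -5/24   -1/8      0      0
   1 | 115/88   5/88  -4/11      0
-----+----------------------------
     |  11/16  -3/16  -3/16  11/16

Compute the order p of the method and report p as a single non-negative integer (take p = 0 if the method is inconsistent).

4

b = (11/16, -3/16, -3/16, 11/16)
c = (0, 4/3, -1/3, 1)
Ac = (0, 0, -1/6, 13/66)
Σ b_i: 11/16·1 + (-3/16)·1 + (-3/16)·1 + 11/16·1 = 1 ✓
b·c: (-3/16)·4/3 + (-3/16)·(-1/3) + 11/16·1 = 1/2 ✓
b·c²: (-3/16)·16/9 + (-3/16)·1/9 + 11/16·1 = 1/3 ✓
b·Ac: (-3/16)·(-1/6) + 11/16·13/66 = 1/6 ✓
b·c³: (-3/16)·64/27 + (-3/16)·(-1/27) + 11/16·1 = 1/4 ✓
b·(c∘Ac): (-3/16)·1/18 + 11/16·13/66 = 1/8 ✓
b·Ac²: (-3/16)·(-2/9) + 11/16·2/33 = 1/12 ✓
b·A²c: 11/16·2/33 = 1/24 ✓; 4 stages ⇒ order 4.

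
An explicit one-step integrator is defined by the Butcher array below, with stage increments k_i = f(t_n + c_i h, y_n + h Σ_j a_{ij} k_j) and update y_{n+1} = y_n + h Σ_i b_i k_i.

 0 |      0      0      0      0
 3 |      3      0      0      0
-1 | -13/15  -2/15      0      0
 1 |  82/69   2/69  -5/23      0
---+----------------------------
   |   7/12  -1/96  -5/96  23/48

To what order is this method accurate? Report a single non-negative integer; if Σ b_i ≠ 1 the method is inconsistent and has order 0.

b = (7/12, -1/96, -5/96, 23/48)
c = (0, 3, -1, 1)
Ac = (0, 0, -2/5, 7/23)
Σ b_i: 7/12·1 + (-1/96)·1 + (-5/96)·1 + 23/48·1 = 1 ✓
b·c: (-1/96)·3 + (-5/96)·(-1) + 23/48·1 = 1/2 ✓
b·c²: (-1/96)·9 + (-5/96)·1 + 23/48·1 = 1/3 ✓
b·Ac: (-5/96)·(-2/5) + 23/48·7/23 = 1/6 ✓
b·c³: (-1/96)·27 + (-5/96)·(-1) + 23/48·1 = 1/4 ✓
b·(c∘Ac): (-5/96)·2/5 + 23/48·7/23 = 1/8 ✓
b·Ac²: (-5/96)·(-6/5) + 23/48·1/23 = 1/12 ✓
b·A²c: 23/48·2/23 = 1/24 ✓; 4 stages ⇒ order 4.

4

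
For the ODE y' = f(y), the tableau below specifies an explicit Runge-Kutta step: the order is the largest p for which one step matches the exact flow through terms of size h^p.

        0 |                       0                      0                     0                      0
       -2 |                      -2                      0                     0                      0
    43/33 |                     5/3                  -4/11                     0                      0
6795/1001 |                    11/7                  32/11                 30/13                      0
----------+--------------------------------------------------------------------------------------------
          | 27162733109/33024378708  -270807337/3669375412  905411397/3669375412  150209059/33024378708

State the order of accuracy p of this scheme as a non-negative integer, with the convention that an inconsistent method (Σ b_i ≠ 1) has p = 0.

b = (27162733109/33024378708, -270807337/3669375412, 905411397/3669375412, 150209059/33024378708)
c = (0, -2, 43/33, 6795/1001)
Ac = (0, 0, 8/11, -402/143)
Σ b_i: 27162733109/33024378708·1 + (-270807337/3669375412)·1 + 905411397/3669375412·1 + 150209059/33024378708·1 = 1 ✓
b·c: (-270807337/3669375412)·(-2) + 905411397/3669375412·43/33 + 150209059/33024378708·6795/1001 = 1/2 ✓
b·c²: (-270807337/3669375412)·4 + 905411397/3669375412·1849/1089 + 150209059/33024378708·46172025/1002001 = 1/3 ✓
b·Ac: 905411397/3669375412·8/11 + 150209059/33024378708·(-402/143) = 1/6 ✓
b·c³: (-270807337/3669375412)·(-8) + 905411397/3669375412·79507/35937 + 150209059/33024378708·313738909875/1003003001 = 232639425285728/90907858488447 ≠ 1/4 ⇒ order 3.
b·(c∘Ac): 905411397/3669375412·344/363 + 150209059/33024378708·(-2731590/143143) = 2967405983/20181564766 ≠ 1/8
b·Ac²: 905411397/3669375412·(-16/11) + 150209059/33024378708·73402/4719 = -157017654239/544902248682 ≠ 1/12
b·A²c: 150209059/33024378708·240/143 = 21008260/2752031559 ≠ 1/24

3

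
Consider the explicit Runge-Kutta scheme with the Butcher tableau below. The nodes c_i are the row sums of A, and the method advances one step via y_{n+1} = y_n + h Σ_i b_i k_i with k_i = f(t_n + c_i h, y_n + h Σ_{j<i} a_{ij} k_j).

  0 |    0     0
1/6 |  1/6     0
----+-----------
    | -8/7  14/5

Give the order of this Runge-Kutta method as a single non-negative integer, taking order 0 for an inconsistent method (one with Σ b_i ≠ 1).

b = (-8/7, 14/5)
c = (0, 1/6)
Σ b_i: (-8/7)·1 + 14/5·1 = 58/35 ≠ 1 ⇒ order 0.

0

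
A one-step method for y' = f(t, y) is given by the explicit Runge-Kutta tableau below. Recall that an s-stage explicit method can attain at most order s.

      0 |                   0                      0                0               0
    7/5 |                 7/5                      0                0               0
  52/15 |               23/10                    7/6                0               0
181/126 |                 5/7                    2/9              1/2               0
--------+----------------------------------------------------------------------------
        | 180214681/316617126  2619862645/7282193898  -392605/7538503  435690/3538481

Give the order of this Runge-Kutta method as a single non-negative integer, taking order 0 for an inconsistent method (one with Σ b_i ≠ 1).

3

b = (180214681/316617126, 2619862645/7282193898, -392605/7538503, 435690/3538481)
c = (0, 7/5, 52/15, 181/126)
Ac = (0, 0, 49/30, 92/45)
Σ b_i: 180214681/316617126·1 + 2619862645/7282193898·1 + (-392605/7538503)·1 + 435690/3538481·1 = 1 ✓
b·c: 2619862645/7282193898·7/5 + (-392605/7538503)·52/15 + 435690/3538481·181/126 = 1/2 ✓
b·c²: 2619862645/7282193898·49/25 + (-392605/7538503)·2704/225 + 435690/3538481·32761/15876 = 1/3 ✓
b·Ac: (-392605/7538503)·49/30 + 435690/3538481·92/45 = 1/6 ✓
b·c³: 2619862645/7282193898·343/125 + (-392605/7538503)·140608/3375 + 435690/3538481·5929741/2000376 = -349449632131/427433120100 ≠ 1/4 ⇒ order 3.
b·(c∘Ac): (-392605/7538503)·1274/225 + 435690/3538481·8326/2835 = 1077866/16153935 ≠ 1/8
b·Ac²: (-392605/7538503)·343/150 + 435690/3538481·58/9 = 71591519/106154430 ≠ 1/12
b·A²c: 435690/3538481·49/60 = 711627/7076962 ≠ 1/24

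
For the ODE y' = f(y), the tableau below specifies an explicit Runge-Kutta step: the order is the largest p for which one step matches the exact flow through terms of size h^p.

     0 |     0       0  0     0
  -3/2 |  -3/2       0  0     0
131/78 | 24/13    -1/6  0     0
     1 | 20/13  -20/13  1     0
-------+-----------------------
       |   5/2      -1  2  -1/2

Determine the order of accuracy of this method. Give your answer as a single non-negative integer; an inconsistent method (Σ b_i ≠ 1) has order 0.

0

b = (5/2, -1, 2, -1/2)
c = (0, -3/2, 131/78, 1)
Ac = (0, 0, 1/4, 311/78)
Σ b_i: 5/2·1 + (-1)·1 + 2·1 + (-1/2)·1 = 3 ≠ 1 ⇒ order 0.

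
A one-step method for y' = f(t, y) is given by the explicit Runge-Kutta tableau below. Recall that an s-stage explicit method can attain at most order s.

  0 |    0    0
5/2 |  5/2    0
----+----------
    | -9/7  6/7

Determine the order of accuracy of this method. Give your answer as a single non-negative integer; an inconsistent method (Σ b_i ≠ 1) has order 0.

b = (-9/7, 6/7)
c = (0, 5/2)
Σ b_i: (-9/7)·1 + 6/7·1 = -3/7 ≠ 1 ⇒ order 0.

0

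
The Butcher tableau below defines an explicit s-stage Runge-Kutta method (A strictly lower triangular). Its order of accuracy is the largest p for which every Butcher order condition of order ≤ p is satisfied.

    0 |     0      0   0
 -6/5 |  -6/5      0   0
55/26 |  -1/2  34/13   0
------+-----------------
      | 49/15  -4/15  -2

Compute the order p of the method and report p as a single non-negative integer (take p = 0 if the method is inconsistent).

1

b = (49/15, -4/15, -2)
c = (0, -6/5, 55/26)
Ac = (0, 0, -204/65)
Σ b_i: 49/15·1 + (-4/15)·1 + (-2)·1 = 1 ✓
b·c: (-4/15)·(-6/5) + (-2)·55/26 = -1271/325 ≠ 1/2 ⇒ order 1.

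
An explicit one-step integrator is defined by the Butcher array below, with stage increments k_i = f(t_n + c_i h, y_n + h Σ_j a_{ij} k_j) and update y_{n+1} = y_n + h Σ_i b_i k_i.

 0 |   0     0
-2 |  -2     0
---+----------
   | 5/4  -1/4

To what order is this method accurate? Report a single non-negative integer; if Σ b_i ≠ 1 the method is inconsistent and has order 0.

b = (5/4, -1/4)
c = (0, -2)
Σ b_i: 5/4·1 + (-1/4)·1 = 1 ✓
b·c: (-1/4)·(-2) = 1/2 ✓; 2 stages ⇒ order 2.

2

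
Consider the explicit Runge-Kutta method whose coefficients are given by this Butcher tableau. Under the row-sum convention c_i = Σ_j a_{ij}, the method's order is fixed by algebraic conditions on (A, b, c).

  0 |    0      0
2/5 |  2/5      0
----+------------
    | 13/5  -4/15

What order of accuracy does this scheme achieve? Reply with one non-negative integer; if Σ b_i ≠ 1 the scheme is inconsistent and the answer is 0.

0

b = (13/5, -4/15)
c = (0, 2/5)
Σ b_i: 13/5·1 + (-4/15)·1 = 7/3 ≠ 1 ⇒ order 0.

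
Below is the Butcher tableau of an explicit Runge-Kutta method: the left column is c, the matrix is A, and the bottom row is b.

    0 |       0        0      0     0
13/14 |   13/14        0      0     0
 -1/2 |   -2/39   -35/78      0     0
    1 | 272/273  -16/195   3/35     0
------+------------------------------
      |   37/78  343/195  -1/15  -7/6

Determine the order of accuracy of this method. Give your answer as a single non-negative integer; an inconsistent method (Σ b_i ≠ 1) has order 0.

4

b = (37/78, 343/195, -1/15, -7/6)
c = (0, 13/14, -1/2, 1)
Ac = (0, 0, -5/12, -5/42)
Σ b_i: 37/78·1 + 343/195·1 + (-1/15)·1 + (-7/6)·1 = 1 ✓
b·c: 343/195·13/14 + (-1/15)·(-1/2) + (-7/6)·1 = 1/2 ✓
b·c²: 343/195·169/196 + (-1/15)·1/4 + (-7/6)·1 = 1/3 ✓
b·Ac: (-1/15)·(-5/12) + (-7/6)·(-5/42) = 1/6 ✓
b·c³: 343/195·2197/2744 + (-1/15)·(-1/8) + (-7/6)·1 = 1/4 ✓
b·(c∘Ac): (-1/15)·5/24 + (-7/6)·(-5/42) = 1/8 ✓
b·Ac²: (-1/15)·(-65/168) + (-7/6)·(-29/588) = 1/12 ✓
b·A²c: (-7/6)·(-1/28) = 1/24 ✓; 4 stages ⇒ order 4.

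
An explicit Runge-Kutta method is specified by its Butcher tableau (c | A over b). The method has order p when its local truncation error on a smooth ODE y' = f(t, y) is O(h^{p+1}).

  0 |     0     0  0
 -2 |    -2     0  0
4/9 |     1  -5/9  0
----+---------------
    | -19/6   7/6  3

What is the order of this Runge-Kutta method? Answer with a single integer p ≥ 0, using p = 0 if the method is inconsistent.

b = (-19/6, 7/6, 3)
c = (0, -2, 4/9)
Ac = (0, 0, 10/9)
Σ b_i: (-19/6)·1 + 7/6·1 + 3·1 = 1 ✓
b·c: 7/6·(-2) + 3·4/9 = -1 ≠ 1/2 ⇒ order 1.

1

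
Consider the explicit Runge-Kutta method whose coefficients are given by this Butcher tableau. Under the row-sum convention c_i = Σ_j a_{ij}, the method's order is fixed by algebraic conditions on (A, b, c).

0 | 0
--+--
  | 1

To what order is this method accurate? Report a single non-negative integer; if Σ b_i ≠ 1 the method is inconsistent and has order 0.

1

b = (1)
c = (0)
Σ b_i: 1·1 = 1 ✓; 1 stage ⇒ order 1.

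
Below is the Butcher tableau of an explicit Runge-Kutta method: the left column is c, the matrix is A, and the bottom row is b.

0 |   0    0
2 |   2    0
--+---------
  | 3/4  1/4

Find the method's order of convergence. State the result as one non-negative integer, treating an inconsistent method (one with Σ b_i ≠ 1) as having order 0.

b = (3/4, 1/4)
c = (0, 2)
Σ b_i: 3/4·1 + 1/4·1 = 1 ✓
b·c: 1/4·2 = 1/2 ✓; 2 stages ⇒ order 2.

2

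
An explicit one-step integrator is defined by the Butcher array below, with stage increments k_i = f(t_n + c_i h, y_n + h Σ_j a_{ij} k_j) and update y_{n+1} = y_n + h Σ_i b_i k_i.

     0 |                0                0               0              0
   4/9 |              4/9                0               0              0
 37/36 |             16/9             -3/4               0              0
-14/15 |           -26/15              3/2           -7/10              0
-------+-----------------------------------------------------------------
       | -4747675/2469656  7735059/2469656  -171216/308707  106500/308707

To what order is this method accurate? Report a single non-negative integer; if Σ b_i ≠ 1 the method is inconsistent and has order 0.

3

b = (-4747675/2469656, 7735059/2469656, -171216/308707, 106500/308707)
c = (0, 4/9, 37/36, -14/15)
Ac = (0, 0, -1/3, -19/360)
Σ b_i: (-4747675/2469656)·1 + 7735059/2469656·1 + (-171216/308707)·1 + 106500/308707·1 = 1 ✓
b·c: 7735059/2469656·4/9 + (-171216/308707)·37/36 + 106500/308707·(-14/15) = 1/2 ✓
b·c²: 7735059/2469656·16/81 + (-171216/308707)·1369/1296 + 106500/308707·196/225 = 1/3 ✓
b·Ac: (-171216/308707)·(-1/3) + 106500/308707·(-19/360) = 1/6 ✓
b·c³: 7735059/2469656·64/729 + (-171216/308707)·50653/46656 + 106500/308707·(-2744/3375) = -2894221/4762908 ≠ 1/4 ⇒ order 3.
b·(c∘Ac): (-171216/308707)·(-37/108) + 106500/308707·133/2700 = 575131/2778363 ≠ 1/8
b·Ac²: (-171216/308707)·(-4/27) + 106500/308707·(-5743/12960) = -673559/9525816 ≠ 1/12
b·A²c: 106500/308707·7/30 = 3550/44101 ≠ 1/24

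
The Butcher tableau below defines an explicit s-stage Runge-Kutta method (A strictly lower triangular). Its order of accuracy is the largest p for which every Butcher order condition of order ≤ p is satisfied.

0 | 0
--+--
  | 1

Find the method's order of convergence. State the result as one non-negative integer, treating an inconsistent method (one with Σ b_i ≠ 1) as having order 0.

b = (1)
c = (0)
Σ b_i: 1·1 = 1 ✓; 1 stage ⇒ order 1.

1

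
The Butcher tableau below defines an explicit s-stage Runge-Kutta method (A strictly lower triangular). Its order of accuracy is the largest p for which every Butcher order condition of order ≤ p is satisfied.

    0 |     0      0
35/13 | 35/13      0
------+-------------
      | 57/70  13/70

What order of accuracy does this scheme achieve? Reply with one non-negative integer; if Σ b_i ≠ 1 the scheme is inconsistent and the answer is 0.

2

b = (57/70, 13/70)
c = (0, 35/13)
Σ b_i: 57/70·1 + 13/70·1 = 1 ✓
b·c: 13/70·35/13 = 1/2 ✓; 2 stages ⇒ order 2.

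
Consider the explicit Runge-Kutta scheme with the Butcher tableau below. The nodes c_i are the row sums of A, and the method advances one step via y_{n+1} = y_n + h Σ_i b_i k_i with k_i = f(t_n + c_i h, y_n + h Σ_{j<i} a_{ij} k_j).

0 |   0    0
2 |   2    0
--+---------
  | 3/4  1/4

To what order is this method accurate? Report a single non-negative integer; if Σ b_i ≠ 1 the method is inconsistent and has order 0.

b = (3/4, 1/4)
c = (0, 2)
Σ b_i: 3/4·1 + 1/4·1 = 1 ✓
b·c: 1/4·2 = 1/2 ✓; 2 stages ⇒ order 2.

2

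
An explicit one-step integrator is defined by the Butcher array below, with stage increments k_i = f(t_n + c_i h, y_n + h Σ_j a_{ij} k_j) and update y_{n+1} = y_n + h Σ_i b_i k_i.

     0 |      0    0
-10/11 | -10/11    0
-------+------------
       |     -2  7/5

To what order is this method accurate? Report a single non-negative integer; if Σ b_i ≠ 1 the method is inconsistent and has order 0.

0

b = (-2, 7/5)
c = (0, -10/11)
Σ b_i: (-2)·1 + 7/5·1 = -3/5 ≠ 1 ⇒ order 0.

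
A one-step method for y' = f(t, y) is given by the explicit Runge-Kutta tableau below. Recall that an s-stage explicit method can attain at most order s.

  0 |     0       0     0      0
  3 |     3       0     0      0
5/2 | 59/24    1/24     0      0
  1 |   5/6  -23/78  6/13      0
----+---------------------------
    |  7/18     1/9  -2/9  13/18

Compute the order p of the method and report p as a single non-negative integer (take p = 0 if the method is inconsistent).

4

b = (7/18, 1/9, -2/9, 13/18)
c = (0, 3, 5/2, 1)
Ac = (0, 0, 1/8, 7/26)
Σ b_i: 7/18·1 + 1/9·1 + (-2/9)·1 + 13/18·1 = 1 ✓
b·c: 1/9·3 + (-2/9)·5/2 + 13/18·1 = 1/2 ✓
b·c²: 1/9·9 + (-2/9)·25/4 + 13/18·1 = 1/3 ✓
b·Ac: (-2/9)·1/8 + 13/18·7/26 = 1/6 ✓
b·c³: 1/9·27 + (-2/9)·125/8 + 13/18·1 = 1/4 ✓
b·(c∘Ac): (-2/9)·5/16 + 13/18·7/26 = 1/8 ✓
b·Ac²: (-2/9)·3/8 + 13/18·3/13 = 1/12 ✓
b·A²c: 13/18·3/52 = 1/24 ✓; 4 stages ⇒ order 4.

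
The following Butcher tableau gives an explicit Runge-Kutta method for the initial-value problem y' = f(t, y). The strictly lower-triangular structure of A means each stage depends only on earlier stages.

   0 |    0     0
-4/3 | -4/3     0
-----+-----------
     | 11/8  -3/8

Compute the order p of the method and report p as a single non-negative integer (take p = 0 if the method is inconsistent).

2

b = (11/8, -3/8)
c = (0, -4/3)
Σ b_i: 11/8·1 + (-3/8)·1 = 1 ✓
b·c: (-3/8)·(-4/3) = 1/2 ✓; 2 stages ⇒ order 2.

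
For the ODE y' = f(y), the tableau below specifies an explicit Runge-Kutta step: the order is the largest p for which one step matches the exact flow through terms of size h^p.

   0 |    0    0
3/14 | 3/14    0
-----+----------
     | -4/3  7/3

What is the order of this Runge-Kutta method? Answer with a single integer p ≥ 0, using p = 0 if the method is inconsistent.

b = (-4/3, 7/3)
c = (0, 3/14)
Σ b_i: (-4/3)·1 + 7/3·1 = 1 ✓
b·c: 7/3·3/14 = 1/2 ✓; 2 stages ⇒ order 2.

2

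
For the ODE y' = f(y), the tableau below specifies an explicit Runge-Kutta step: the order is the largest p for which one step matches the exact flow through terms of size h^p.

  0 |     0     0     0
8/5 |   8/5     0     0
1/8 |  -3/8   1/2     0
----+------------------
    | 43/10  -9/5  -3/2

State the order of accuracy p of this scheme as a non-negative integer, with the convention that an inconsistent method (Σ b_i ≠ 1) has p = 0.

1

b = (43/10, -9/5, -3/2)
c = (0, 8/5, 1/8)
Ac = (0, 0, 4/5)
Σ b_i: 43/10·1 + (-9/5)·1 + (-3/2)·1 = 1 ✓
b·c: (-9/5)·8/5 + (-3/2)·1/8 = -1227/400 ≠ 1/2 ⇒ order 1.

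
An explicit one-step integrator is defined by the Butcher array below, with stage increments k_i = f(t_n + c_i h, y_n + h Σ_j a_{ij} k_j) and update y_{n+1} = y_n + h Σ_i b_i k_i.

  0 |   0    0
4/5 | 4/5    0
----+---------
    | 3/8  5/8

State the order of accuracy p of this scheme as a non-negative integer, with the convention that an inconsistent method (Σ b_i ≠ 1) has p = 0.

b = (3/8, 5/8)
c = (0, 4/5)
Σ b_i: 3/8·1 + 5/8·1 = 1 ✓
b·c: 5/8·4/5 = 1/2 ✓; 2 stages ⇒ order 2.

2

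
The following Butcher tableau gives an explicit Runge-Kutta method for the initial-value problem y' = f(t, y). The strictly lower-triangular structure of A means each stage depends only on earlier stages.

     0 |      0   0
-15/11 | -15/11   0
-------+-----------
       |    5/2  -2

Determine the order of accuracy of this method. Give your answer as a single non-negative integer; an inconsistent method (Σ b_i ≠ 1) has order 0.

b = (5/2, -2)
c = (0, -15/11)
Σ b_i: 5/2·1 + (-2)·1 = 1/2 ≠ 1 ⇒ order 0.

0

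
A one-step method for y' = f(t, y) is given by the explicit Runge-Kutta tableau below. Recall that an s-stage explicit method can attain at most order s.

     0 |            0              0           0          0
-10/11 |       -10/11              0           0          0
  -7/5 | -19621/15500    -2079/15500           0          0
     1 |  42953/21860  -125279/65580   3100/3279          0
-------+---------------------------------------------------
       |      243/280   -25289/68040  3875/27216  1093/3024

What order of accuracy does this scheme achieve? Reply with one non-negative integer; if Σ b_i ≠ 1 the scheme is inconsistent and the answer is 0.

b = (243/280, -25289/68040, 3875/27216, 1093/3024)
c = (0, -10/11, -7/5, 1)
Ac = (0, 0, 189/1550, 903/2186)
Σ b_i: 243/280·1 + (-25289/68040)·1 + 3875/27216·1 + 1093/3024·1 = 1 ✓
b·c: (-25289/68040)·(-10/11) + 3875/27216·(-7/5) + 1093/3024·1 = 1/2 ✓
b·c²: (-25289/68040)·100/121 + 3875/27216·49/25 + 1093/3024·1 = 1/3 ✓
b·Ac: 3875/27216·189/1550 + 1093/3024·903/2186 = 1/6 ✓
b·c³: (-25289/68040)·(-1000/1331) + 3875/27216·(-343/125) + 1093/3024·1 = 1/4 ✓
b·(c∘Ac): 3875/27216·(-1323/7750) + 1093/3024·903/2186 = 1/8 ✓
b·Ac²: 3875/27216·(-189/1705) + 1093/3024·3297/12023 = 1/12 ✓
b·A²c: 1093/3024·126/1093 = 1/24 ✓; 4 stages ⇒ order 4.

4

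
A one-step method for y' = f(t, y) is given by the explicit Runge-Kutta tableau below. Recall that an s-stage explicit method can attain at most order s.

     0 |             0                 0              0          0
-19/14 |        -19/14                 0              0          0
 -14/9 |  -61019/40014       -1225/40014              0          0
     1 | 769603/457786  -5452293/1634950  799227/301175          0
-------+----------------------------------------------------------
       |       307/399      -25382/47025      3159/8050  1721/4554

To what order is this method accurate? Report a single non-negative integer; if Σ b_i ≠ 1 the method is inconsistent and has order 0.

b = (307/399, -25382/47025, 3159/8050, 1721/4554)
c = (0, -19/14, -14/9, 1)
Ac = (0, 0, 175/4212, 2739/6884)
Σ b_i: 307/399·1 + (-25382/47025)·1 + 3159/8050·1 + 1721/4554·1 = 1 ✓
b·c: (-25382/47025)·(-19/14) + 3159/8050·(-14/9) + 1721/4554·1 = 1/2 ✓
b·c²: (-25382/47025)·361/196 + 3159/8050·196/81 + 1721/4554·1 = 1/3 ✓
b·Ac: 3159/8050·175/4212 + 1721/4554·2739/6884 = 1/6 ✓
b·c³: (-25382/47025)·(-6859/2744) + 3159/8050·(-2744/729) + 1721/4554·1 = 1/4 ✓
b·(c∘Ac): 3159/8050·(-1225/18954) + 1721/4554·2739/6884 = 1/8 ✓
b·Ac²: 3159/8050·(-475/8424) + 1721/4554·26895/96376 = 1/12 ✓
b·A²c: 1721/4554·759/6884 = 1/24 ✓; 4 stages ⇒ order 4.

4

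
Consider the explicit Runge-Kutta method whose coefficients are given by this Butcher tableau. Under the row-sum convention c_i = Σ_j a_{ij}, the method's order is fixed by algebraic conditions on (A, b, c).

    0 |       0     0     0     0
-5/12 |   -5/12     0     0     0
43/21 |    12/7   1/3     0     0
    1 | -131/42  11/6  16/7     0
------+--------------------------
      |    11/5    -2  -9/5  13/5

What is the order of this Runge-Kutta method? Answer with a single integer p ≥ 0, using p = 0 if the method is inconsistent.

b = (11/5, -2, -9/5, 13/5)
c = (0, -5/12, 43/21, 1)
Ac = (0, 0, -5/36, 13817/3528)
Σ b_i: 11/5·1 + (-2)·1 + (-9/5)·1 + 13/5·1 = 1 ✓
b·c: (-2)·(-5/12) + (-9/5)·43/21 + 13/5·1 = -53/210 ≠ 1/2 ⇒ order 1.

1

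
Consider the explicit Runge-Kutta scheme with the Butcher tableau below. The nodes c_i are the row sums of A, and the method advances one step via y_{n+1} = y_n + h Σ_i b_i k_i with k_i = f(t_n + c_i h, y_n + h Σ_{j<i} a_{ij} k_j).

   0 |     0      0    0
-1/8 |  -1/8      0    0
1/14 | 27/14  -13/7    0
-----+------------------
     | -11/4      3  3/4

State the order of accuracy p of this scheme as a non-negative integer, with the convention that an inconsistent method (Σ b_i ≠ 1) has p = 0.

b = (-11/4, 3, 3/4)
c = (0, -1/8, 1/14)
Ac = (0, 0, 13/56)
Σ b_i: (-11/4)·1 + 3·1 + 3/4·1 = 1 ✓
b·c: 3·(-1/8) + 3/4·1/14 = -9/28 ≠ 1/2 ⇒ order 1.

1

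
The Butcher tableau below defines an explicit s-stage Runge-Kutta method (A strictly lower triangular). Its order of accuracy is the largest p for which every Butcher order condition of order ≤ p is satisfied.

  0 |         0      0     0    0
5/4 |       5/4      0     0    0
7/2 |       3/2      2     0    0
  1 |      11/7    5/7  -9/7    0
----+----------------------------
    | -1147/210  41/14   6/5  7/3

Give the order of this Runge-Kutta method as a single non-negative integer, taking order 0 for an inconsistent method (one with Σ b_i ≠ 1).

1

b = (-1147/210, 41/14, 6/5, 7/3)
c = (0, 5/4, 7/2, 1)
Ac = (0, 0, 5/2, -101/28)
Σ b_i: (-1147/210)·1 + 41/14·1 + 6/5·1 + 7/3·1 = 1 ✓
b·c: 41/14·5/4 + 6/5·7/2 + 7/3·1 = 8563/840 ≠ 1/2 ⇒ order 1.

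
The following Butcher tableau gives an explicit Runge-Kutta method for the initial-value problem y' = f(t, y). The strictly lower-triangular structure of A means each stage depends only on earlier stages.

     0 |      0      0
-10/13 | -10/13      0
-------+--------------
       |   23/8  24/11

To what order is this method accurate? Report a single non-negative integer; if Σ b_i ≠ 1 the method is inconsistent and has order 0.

0

b = (23/8, 24/11)
c = (0, -10/13)
Σ b_i: 23/8·1 + 24/11·1 = 445/88 ≠ 1 ⇒ order 0.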